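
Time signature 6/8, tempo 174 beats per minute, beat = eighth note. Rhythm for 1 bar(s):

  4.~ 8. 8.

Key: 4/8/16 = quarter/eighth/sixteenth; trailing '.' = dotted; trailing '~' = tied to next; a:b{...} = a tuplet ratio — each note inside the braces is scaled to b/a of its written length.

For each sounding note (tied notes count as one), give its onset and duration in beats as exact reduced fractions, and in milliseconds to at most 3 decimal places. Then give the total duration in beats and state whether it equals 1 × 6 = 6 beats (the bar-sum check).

1) 0.0ms=0b +1551.724ms=9/2b
2) 1551.724ms=9/2b +517.241ms=3/2b
Σ=6b of 6 (174bpm 6/8) — PASS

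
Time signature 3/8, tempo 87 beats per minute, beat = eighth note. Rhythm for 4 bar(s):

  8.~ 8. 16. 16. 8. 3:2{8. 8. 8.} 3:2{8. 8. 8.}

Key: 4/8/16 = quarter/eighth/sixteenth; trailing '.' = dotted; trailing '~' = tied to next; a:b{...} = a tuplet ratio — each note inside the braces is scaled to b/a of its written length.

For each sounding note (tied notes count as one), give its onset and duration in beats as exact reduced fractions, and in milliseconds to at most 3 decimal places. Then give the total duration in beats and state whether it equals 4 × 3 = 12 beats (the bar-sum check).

1) 0.0ms=0b +2068.966ms=3b
2) 2068.966ms=3b +517.241ms=3/4b
3) 2586.207ms=15/4b +517.241ms=3/4b
4) 3103.448ms=9/2b +1034.483ms=3/2b
5) 4137.931ms=6b +689.655ms=1b
6) 4827.586ms=7b +689.655ms=1b
7) 5517.241ms=8b +689.655ms=1b
8) 6206.897ms=9b +689.655ms=1b
9) 6896.552ms=10b +689.655ms=1b
10) 7586.207ms=11b +689.655ms=1b
Σ=12b of 12 (87bpm 3/8) — PASS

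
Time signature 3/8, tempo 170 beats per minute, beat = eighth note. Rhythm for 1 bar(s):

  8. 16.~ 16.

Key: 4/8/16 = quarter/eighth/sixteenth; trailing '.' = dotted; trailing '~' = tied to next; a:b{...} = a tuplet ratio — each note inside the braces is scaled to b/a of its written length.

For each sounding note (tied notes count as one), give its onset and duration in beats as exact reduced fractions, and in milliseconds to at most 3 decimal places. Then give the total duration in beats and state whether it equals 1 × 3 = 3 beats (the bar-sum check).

1) 0.0ms=0b +529.412ms=3/2b
2) 529.412ms=3/2b +529.412ms=3/2b
Σ=3b of 3 (170bpm 3/8) — PASS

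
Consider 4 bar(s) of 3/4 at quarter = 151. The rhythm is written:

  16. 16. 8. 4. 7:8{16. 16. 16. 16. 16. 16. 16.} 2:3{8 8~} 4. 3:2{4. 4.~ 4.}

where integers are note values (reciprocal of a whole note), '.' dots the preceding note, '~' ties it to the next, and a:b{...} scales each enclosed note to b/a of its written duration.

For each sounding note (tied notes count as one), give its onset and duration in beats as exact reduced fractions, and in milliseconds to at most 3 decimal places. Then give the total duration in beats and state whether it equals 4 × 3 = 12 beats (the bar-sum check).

1) 0.0ms=0b +149.007ms=3/8b
2) 149.007ms=3/8b +149.007ms=3/8b
3) 298.013ms=3/4b +298.013ms=3/4b
4) 596.026ms=3/2b +596.026ms=3/2b
5) 1192.053ms=3b +170.293ms=3/7b
6) 1362.346ms=24/7b +170.293ms=3/7b
7) 1532.64ms=27/7b +170.293ms=3/7b
8) 1702.933ms=30/7b +170.293ms=3/7b
9) 1873.226ms=33/7b +170.293ms=3/7b
10) 2043.519ms=36/7b +170.293ms=3/7b
11) 2213.813ms=39/7b +170.293ms=3/7b
12) 2384.106ms=6b +298.013ms=3/4b
13) 2682.119ms=27/4b +894.04ms=9/4b
14) 3576.159ms=9b +397.351ms=1b
15) 3973.51ms=10b +794.702ms=2b
Σ=12b of 12 (151bpm 3/4) — PASS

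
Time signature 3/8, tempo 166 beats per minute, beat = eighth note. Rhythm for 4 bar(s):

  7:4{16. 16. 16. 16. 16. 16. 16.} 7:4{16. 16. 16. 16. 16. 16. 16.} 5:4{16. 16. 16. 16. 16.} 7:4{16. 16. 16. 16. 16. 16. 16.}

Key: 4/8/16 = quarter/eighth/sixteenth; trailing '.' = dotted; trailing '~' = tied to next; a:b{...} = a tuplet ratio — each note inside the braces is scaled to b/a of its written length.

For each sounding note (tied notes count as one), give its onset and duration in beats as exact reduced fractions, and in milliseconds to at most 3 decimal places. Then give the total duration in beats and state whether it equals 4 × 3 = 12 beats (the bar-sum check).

1) 0.0ms=0b +154.905ms=3/7b
2) 154.905ms=3/7b +154.905ms=3/7b
3) 309.811ms=6/7b +154.905ms=3/7b
4) 464.716ms=9/7b +154.905ms=3/7b
5) 619.621ms=12/7b +154.905ms=3/7b
6) 774.527ms=15/7b +154.905ms=3/7b
7) 929.432ms=18/7b +154.905ms=3/7b
8) 1084.337ms=3b +154.905ms=3/7b
9) 1239.243ms=24/7b +154.905ms=3/7b
10) 1394.148ms=27/7b +154.905ms=3/7b
11) 1549.053ms=30/7b +154.905ms=3/7b
12) 1703.959ms=33/7b +154.905ms=3/7b
13) 1858.864ms=36/7b +154.905ms=3/7b
14) 2013.769ms=39/7b +154.905ms=3/7b
15) 2168.675ms=6b +216.867ms=3/5b
16) 2385.542ms=33/5b +216.867ms=3/5b
17) 2602.41ms=36/5b +216.867ms=3/5b
18) 2819.277ms=39/5b +216.867ms=3/5b
19) 3036.145ms=42/5b +216.867ms=3/5b
20) 3253.012ms=9b +154.905ms=3/7b
21) 3407.917ms=66/7b +154.905ms=3/7b
22) 3562.823ms=69/7b +154.905ms=3/7b
23) 3717.728ms=72/7b +154.905ms=3/7b
24) 3872.633ms=75/7b +154.905ms=3/7b
25) 4027.539ms=78/7b +154.905ms=3/7b
26) 4182.444ms=81/7b +154.905ms=3/7b
Σ=12b of 12 (166bpm 3/8) — PASS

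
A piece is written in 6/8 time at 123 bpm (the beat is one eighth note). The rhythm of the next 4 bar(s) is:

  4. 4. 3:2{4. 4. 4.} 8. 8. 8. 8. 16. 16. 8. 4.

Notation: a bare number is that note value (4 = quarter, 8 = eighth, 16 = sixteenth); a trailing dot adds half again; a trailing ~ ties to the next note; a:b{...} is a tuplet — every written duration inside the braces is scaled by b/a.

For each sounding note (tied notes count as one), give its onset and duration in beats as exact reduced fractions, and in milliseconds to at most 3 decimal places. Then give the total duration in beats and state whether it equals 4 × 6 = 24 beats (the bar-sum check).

1) 0.0ms=0b +1463.415ms=3b
2) 1463.415ms=3b +1463.415ms=3b
3) 2926.829ms=6b +975.61ms=2b
4) 3902.439ms=8b +975.61ms=2b
5) 4878.049ms=10b +975.61ms=2b
6) 5853.659ms=12b +731.707ms=3/2b
7) 6585.366ms=27/2b +731.707ms=3/2b
8) 7317.073ms=15b +731.707ms=3/2b
9) 8048.78ms=33/2b +731.707ms=3/2b
10) 8780.488ms=18b +365.854ms=3/4b
11) 9146.341ms=75/4b +365.854ms=3/4b
12) 9512.195ms=39/2b +731.707ms=3/2b
13) 10243.902ms=21b +1463.415ms=3b
Σ=24b of 24 (123bpm 6/8) — PASS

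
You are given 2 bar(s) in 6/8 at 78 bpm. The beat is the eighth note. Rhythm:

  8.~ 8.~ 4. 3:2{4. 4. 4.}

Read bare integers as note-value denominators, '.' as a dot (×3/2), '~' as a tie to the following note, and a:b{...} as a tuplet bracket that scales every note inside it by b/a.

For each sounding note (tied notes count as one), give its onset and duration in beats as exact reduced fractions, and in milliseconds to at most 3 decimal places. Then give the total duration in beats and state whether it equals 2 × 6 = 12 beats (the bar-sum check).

1) 0.0ms=0b +4615.385ms=6b
2) 4615.385ms=6b +1538.462ms=2b
3) 6153.846ms=8b +1538.462ms=2b
4) 7692.308ms=10b +1538.462ms=2b
Σ=12b of 12 (78bpm 6/8) — PASS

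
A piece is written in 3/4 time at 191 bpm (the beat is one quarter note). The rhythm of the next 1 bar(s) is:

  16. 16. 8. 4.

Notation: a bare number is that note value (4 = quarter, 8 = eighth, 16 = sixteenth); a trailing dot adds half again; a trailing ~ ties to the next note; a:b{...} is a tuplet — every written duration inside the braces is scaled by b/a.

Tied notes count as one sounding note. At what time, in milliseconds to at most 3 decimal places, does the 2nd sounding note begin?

note 2 onset = 3/8b = 117.801ms

1. 0.0ms @ 0 + 117.801ms (3/8)
2. 117.801ms @ 3/8 + 117.801ms (3/8)
3. 235.602ms @ 3/4 + 235.602ms (3/4)
4. 471.204ms @ 3/2 + 471.204ms (3/2)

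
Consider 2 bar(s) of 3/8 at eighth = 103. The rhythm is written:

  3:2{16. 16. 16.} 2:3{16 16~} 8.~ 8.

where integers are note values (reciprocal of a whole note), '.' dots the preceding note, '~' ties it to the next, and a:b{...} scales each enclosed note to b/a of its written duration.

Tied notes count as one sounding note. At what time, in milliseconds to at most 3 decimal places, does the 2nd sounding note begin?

note 2 onset = 1/2b = 291.262ms

1. 0.0ms @ 0 + 291.262ms (1/2)
2. 291.262ms @ 1/2 + 291.262ms (1/2)
3. 582.524ms @ 1 + 291.262ms (1/2)
4. 873.786ms @ 3/2 + 436.893ms (3/4)
5. 1310.68ms @ 9/4 + 2184.466ms (15/4)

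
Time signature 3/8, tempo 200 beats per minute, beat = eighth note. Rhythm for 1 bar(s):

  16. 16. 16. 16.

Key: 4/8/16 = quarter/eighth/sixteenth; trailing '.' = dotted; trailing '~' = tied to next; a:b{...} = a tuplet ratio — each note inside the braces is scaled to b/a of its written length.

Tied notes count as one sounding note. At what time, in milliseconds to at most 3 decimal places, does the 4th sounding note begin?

1. 0.0ms @ 0 + 225.0ms (3/4)
2. 225.0ms @ 3/4 + 225.0ms (3/4)
3. 450.0ms @ 3/2 + 225.0ms (3/4)
4. 675.0ms @ 9/4 + 225.0ms (3/4)

note 4 onset = 9/4b = 675.0ms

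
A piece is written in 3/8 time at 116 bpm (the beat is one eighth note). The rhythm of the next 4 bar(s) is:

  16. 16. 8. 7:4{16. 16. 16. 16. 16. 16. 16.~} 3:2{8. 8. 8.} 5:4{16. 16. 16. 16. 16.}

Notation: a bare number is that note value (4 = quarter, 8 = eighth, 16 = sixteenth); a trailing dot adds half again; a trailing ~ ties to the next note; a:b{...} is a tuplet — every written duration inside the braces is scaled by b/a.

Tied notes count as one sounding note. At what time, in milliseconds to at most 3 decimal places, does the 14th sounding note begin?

note 14 onset = 48/5b = 4965.517ms

1. 0.0ms @ 0 + 387.931ms (3/4)
2. 387.931ms @ 3/4 + 387.931ms (3/4)
3. 775.862ms @ 3/2 + 775.862ms (3/2)
4. 1551.724ms @ 3 + 221.675ms (3/7)
5. 1773.399ms @ 24/7 + 221.675ms (3/7)
6. 1995.074ms @ 27/7 + 221.675ms (3/7)
7. 2216.749ms @ 30/7 + 221.675ms (3/7)
8. 2438.424ms @ 33/7 + 221.675ms (3/7)
9. 2660.099ms @ 36/7 + 221.675ms (3/7)
10. 2881.773ms @ 39/7 + 738.916ms (10/7)
11. 3620.69ms @ 7 + 517.241ms (1)
12. 4137.931ms @ 8 + 517.241ms (1)
13. 4655.172ms @ 9 + 310.345ms (3/5)
14. 4965.517ms @ 48/5 + 310.345ms (3/5)
15. 5275.862ms @ 51/5 + 310.345ms (3/5)
16. 5586.207ms @ 54/5 + 310.345ms (3/5)
17. 5896.552ms @ 57/5 + 310.345ms (3/5)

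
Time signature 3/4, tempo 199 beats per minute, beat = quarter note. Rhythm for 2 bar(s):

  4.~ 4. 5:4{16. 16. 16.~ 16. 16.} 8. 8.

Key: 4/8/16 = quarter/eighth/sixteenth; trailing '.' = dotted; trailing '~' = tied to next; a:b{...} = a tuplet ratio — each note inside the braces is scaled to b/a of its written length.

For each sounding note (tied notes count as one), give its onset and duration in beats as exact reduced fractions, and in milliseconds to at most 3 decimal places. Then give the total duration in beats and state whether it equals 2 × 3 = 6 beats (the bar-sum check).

1) 0.0ms=0b +904.523ms=3b
2) 904.523ms=3b +90.452ms=3/10b
3) 994.975ms=33/10b +90.452ms=3/10b
4) 1085.427ms=18/5b +180.905ms=3/5b
5) 1266.332ms=21/5b +90.452ms=3/10b
6) 1356.784ms=9/2b +226.131ms=3/4b
7) 1582.915ms=21/4b +226.131ms=3/4b
Σ=6b of 6 (199bpm 3/4) — PASS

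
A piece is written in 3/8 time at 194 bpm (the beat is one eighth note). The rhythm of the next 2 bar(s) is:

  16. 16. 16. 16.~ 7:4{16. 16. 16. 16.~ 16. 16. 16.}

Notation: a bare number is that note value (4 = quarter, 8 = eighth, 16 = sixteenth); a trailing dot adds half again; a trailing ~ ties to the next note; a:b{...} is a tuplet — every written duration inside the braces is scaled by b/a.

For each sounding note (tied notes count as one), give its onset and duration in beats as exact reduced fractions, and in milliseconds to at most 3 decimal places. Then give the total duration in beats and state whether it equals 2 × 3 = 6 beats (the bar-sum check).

1) 0.0ms=0b +231.959ms=3/4b
2) 231.959ms=3/4b +231.959ms=3/4b
3) 463.918ms=3/2b +231.959ms=3/4b
4) 695.876ms=9/4b +364.507ms=33/28b
5) 1060.383ms=24/7b +132.548ms=3/7b
6) 1192.931ms=27/7b +132.548ms=3/7b
7) 1325.479ms=30/7b +265.096ms=6/7b
8) 1590.574ms=36/7b +132.548ms=3/7b
9) 1723.122ms=39/7b +132.548ms=3/7b
Σ=6b of 6 (194bpm 3/8) — PASS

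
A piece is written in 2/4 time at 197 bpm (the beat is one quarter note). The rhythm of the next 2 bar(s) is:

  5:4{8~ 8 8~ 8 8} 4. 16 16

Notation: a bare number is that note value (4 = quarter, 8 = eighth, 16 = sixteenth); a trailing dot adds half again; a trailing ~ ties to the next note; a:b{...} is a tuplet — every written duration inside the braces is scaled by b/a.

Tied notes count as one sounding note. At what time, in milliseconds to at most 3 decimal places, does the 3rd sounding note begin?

1. 0.0ms @ 0 + 243.655ms (4/5)
2. 243.655ms @ 4/5 + 243.655ms (4/5)
3. 487.31ms @ 8/5 + 121.827ms (2/5)
4. 609.137ms @ 2 + 456.853ms (3/2)
5. 1065.99ms @ 7/2 + 76.142ms (1/4)
6. 1142.132ms @ 15/4 + 76.142ms (1/4)

note 3 onset = 8/5b = 487.31ms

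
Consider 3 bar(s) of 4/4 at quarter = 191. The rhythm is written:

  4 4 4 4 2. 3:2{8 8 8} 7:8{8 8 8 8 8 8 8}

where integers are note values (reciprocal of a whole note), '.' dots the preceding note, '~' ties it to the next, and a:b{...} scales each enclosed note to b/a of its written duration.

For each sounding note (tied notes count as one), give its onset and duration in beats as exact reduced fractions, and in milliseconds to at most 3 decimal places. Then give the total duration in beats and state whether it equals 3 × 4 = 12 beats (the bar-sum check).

1) 0.0ms=0b +314.136ms=1b
2) 314.136ms=1b +314.136ms=1b
3) 628.272ms=2b +314.136ms=1b
4) 942.408ms=3b +314.136ms=1b
5) 1256.545ms=4b +942.408ms=3b
6) 2198.953ms=7b +104.712ms=1/3b
7) 2303.665ms=22/3b +104.712ms=1/3b
8) 2408.377ms=23/3b +104.712ms=1/3b
9) 2513.089ms=8b +179.506ms=4/7b
10) 2692.595ms=60/7b +179.506ms=4/7b
11) 2872.102ms=64/7b +179.506ms=4/7b
12) 3051.608ms=68/7b +179.506ms=4/7b
13) 3231.114ms=72/7b +179.506ms=4/7b
14) 3410.621ms=76/7b +179.506ms=4/7b
15) 3590.127ms=80/7b +179.506ms=4/7b
Σ=12b of 12 (191bpm 4/4) — PASS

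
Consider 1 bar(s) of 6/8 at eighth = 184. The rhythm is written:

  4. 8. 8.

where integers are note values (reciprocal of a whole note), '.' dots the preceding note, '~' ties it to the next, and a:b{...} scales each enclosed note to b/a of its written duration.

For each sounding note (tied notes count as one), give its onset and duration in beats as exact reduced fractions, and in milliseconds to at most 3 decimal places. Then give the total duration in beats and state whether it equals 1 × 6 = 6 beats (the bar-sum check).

1) 0.0ms=0b +978.261ms=3b
2) 978.261ms=3b +489.13ms=3/2b
3) 1467.391ms=9/2b +489.13ms=3/2b
Σ=6b of 6 (184bpm 6/8) — PASS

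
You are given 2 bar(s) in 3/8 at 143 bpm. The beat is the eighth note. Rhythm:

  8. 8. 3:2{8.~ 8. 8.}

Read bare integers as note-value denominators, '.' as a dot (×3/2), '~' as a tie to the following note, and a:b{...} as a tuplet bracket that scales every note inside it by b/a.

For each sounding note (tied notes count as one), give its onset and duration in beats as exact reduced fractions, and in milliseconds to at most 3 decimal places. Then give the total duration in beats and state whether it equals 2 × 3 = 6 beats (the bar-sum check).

1) 0.0ms=0b +629.371ms=3/2b
2) 629.371ms=3/2b +629.371ms=3/2b
3) 1258.741ms=3b +839.161ms=2b
4) 2097.902ms=5b +419.58ms=1b
Σ=6b of 6 (143bpm 3/8) — PASS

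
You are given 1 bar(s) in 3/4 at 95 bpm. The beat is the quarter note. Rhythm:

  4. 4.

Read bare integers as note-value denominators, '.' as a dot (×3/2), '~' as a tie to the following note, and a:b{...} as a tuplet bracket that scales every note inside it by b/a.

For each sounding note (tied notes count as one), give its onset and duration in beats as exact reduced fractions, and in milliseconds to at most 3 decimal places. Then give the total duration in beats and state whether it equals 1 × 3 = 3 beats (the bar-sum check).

1) 0.0ms=0b +947.368ms=3/2b
2) 947.368ms=3/2b +947.368ms=3/2b
Σ=3b of 3 (95bpm 3/4) — PASS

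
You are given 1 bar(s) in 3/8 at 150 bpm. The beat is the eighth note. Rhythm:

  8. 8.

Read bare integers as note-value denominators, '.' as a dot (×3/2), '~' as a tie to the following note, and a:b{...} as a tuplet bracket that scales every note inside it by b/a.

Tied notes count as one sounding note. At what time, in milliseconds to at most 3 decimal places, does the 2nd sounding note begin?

note 2 onset = 3/2b = 600.0ms

1. 0.0ms @ 0 + 600.0ms (3/2)
2. 600.0ms @ 3/2 + 600.0ms (3/2)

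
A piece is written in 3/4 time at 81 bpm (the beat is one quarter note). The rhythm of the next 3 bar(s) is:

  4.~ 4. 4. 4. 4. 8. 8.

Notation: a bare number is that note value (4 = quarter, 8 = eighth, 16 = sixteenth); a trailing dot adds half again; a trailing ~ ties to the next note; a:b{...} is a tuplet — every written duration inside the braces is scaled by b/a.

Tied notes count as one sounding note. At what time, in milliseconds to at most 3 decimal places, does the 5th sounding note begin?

1. 0.0ms @ 0 + 2222.222ms (3)
2. 2222.222ms @ 3 + 1111.111ms (3/2)
3. 3333.333ms @ 9/2 + 1111.111ms (3/2)
4. 4444.444ms @ 6 + 1111.111ms (3/2)
5. 5555.556ms @ 15/2 + 555.556ms (3/4)
6. 6111.111ms @ 33/4 + 555.556ms (3/4)

note 5 onset = 15/2b = 5555.556ms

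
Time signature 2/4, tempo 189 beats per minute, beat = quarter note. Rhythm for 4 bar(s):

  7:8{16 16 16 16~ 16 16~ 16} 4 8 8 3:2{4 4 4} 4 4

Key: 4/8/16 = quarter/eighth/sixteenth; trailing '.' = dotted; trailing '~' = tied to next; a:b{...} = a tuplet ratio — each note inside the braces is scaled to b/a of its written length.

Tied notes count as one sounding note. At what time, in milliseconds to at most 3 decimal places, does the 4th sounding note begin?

note 4 onset = 6/7b = 272.109ms

1. 0.0ms @ 0 + 90.703ms (2/7)
2. 90.703ms @ 2/7 + 90.703ms (2/7)
3. 181.406ms @ 4/7 + 90.703ms (2/7)
4. 272.109ms @ 6/7 + 181.406ms (4/7)
5. 453.515ms @ 10/7 + 181.406ms (4/7)
6. 634.921ms @ 2 + 317.46ms (1)
7. 952.381ms @ 3 + 158.73ms (1/2)
8. 1111.111ms @ 7/2 + 158.73ms (1/2)
9. 1269.841ms @ 4 + 211.64ms (2/3)
10. 1481.481ms @ 14/3 + 211.64ms (2/3)
11. 1693.122ms @ 16/3 + 211.64ms (2/3)
12. 1904.762ms @ 6 + 317.46ms (1)
13. 2222.222ms @ 7 + 317.46ms (1)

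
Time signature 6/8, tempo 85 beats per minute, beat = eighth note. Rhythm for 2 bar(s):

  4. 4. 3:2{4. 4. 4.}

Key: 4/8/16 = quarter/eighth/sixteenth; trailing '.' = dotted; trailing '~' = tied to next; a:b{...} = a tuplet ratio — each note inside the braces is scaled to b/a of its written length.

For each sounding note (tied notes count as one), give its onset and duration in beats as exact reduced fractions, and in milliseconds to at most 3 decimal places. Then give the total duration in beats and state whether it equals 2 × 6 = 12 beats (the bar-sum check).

1) 0.0ms=0b +2117.647ms=3b
2) 2117.647ms=3b +2117.647ms=3b
3) 4235.294ms=6b +1411.765ms=2b
4) 5647.059ms=8b +1411.765ms=2b
5) 7058.824ms=10b +1411.765ms=2b
Σ=12b of 12 (85bpm 6/8) — PASS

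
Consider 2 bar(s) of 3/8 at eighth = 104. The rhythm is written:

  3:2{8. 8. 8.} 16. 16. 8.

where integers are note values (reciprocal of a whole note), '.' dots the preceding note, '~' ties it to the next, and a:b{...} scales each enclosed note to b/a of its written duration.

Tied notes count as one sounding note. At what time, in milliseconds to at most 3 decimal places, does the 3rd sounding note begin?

1. 0.0ms @ 0 + 576.923ms (1)
2. 576.923ms @ 1 + 576.923ms (1)
3. 1153.846ms @ 2 + 576.923ms (1)
4. 1730.769ms @ 3 + 432.692ms (3/4)
5. 2163.462ms @ 15/4 + 432.692ms (3/4)
6. 2596.154ms @ 9/2 + 865.385ms (3/2)

note 3 onset = 2b = 1153.846ms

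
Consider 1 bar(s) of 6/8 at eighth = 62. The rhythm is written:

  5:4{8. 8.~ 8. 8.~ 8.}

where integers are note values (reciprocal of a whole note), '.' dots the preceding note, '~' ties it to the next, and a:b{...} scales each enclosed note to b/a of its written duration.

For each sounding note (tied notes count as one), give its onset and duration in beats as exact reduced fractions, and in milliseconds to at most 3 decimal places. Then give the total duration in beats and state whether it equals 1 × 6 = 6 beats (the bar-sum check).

1) 0.0ms=0b +1161.29ms=6/5b
2) 1161.29ms=6/5b +2322.581ms=12/5b
3) 3483.871ms=18/5b +2322.581ms=12/5b
Σ=6b of 6 (62bpm 6/8) — PASS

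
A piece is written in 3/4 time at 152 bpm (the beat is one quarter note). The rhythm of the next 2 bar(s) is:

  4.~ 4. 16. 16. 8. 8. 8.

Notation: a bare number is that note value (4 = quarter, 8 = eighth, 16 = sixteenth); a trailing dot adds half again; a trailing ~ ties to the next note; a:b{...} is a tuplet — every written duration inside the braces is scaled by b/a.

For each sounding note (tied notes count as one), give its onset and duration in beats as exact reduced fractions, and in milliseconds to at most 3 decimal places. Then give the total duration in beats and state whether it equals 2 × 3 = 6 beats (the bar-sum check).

1) 0.0ms=0b +1184.211ms=3b
2) 1184.211ms=3b +148.026ms=3/8b
3) 1332.237ms=27/8b +148.026ms=3/8b
4) 1480.263ms=15/4b +296.053ms=3/4b
5) 1776.316ms=9/2b +296.053ms=3/4b
6) 2072.368ms=21/4b +296.053ms=3/4b
Σ=6b of 6 (152bpm 3/4) — PASS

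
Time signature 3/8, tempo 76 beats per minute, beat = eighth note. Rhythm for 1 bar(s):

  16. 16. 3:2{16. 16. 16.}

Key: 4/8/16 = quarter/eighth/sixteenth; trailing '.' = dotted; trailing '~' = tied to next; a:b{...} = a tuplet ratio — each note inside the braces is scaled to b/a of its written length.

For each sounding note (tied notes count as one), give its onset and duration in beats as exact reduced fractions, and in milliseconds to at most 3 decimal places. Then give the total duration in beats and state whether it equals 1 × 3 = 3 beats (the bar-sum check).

1) 0.0ms=0b +592.105ms=3/4b
2) 592.105ms=3/4b +592.105ms=3/4b
3) 1184.211ms=3/2b +394.737ms=1/2b
4) 1578.947ms=2b +394.737ms=1/2b
5) 1973.684ms=5/2b +394.737ms=1/2b
Σ=3b of 3 (76bpm 3/8) — PASS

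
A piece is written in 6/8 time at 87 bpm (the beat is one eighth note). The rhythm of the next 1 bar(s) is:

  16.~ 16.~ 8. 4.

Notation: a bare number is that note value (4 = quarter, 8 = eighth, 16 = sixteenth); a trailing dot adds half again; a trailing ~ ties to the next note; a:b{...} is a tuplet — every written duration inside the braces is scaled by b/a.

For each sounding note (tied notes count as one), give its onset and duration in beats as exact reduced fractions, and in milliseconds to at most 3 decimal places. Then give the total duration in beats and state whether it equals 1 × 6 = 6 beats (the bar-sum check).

1) 0.0ms=0b +2068.966ms=3b
2) 2068.966ms=3b +2068.966ms=3b
Σ=6b of 6 (87bpm 6/8) — PASS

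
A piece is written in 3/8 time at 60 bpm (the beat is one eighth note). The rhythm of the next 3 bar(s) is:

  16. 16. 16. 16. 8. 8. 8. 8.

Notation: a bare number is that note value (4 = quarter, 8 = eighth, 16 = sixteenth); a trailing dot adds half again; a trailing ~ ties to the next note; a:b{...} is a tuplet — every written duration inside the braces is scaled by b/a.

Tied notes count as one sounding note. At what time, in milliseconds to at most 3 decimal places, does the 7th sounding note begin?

1. 0.0ms @ 0 + 750.0ms (3/4)
2. 750.0ms @ 3/4 + 750.0ms (3/4)
3. 1500.0ms @ 3/2 + 750.0ms (3/4)
4. 2250.0ms @ 9/4 + 750.0ms (3/4)
5. 3000.0ms @ 3 + 1500.0ms (3/2)
6. 4500.0ms @ 9/2 + 1500.0ms (3/2)
7. 6000.0ms @ 6 + 1500.0ms (3/2)
8. 7500.0ms @ 15/2 + 1500.0ms (3/2)

note 7 onset = 6b = 6000.0ms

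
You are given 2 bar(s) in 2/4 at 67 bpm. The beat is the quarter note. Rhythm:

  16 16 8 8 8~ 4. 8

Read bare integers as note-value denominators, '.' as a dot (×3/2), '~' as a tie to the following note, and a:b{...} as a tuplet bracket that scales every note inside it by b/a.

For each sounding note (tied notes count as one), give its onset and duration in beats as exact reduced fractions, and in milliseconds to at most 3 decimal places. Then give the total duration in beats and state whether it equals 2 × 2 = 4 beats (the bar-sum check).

1) 0.0ms=0b +223.881ms=1/4b
2) 223.881ms=1/4b +223.881ms=1/4b
3) 447.761ms=1/2b +447.761ms=1/2b
4) 895.522ms=1b +447.761ms=1/2b
5) 1343.284ms=3/2b +1791.045ms=2b
6) 3134.328ms=7/2b +447.761ms=1/2b
Σ=4b of 4 (67bpm 2/4) — PASS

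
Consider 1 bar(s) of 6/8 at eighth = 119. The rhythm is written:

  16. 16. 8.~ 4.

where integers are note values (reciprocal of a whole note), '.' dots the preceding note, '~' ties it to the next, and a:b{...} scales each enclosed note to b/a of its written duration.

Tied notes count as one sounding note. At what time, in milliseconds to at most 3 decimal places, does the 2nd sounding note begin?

1. 0.0ms @ 0 + 378.151ms (3/4)
2. 378.151ms @ 3/4 + 378.151ms (3/4)
3. 756.303ms @ 3/2 + 2268.908ms (9/2)

note 2 onset = 3/4b = 378.151ms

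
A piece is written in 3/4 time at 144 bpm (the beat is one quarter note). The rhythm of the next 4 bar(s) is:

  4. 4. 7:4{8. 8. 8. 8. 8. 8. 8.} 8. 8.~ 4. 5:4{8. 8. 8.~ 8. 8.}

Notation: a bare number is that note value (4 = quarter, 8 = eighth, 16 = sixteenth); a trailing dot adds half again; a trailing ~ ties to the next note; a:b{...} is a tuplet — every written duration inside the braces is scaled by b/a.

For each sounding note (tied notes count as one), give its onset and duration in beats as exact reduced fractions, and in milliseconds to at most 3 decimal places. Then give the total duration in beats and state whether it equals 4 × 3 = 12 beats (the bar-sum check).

1) 0.0ms=0b +625.0ms=3/2b
2) 625.0ms=3/2b +625.0ms=3/2b
3) 1250.0ms=3b +178.571ms=3/7b
4) 1428.571ms=24/7b +178.571ms=3/7b
5) 1607.143ms=27/7b +178.571ms=3/7b
6) 1785.714ms=30/7b +178.571ms=3/7b
7) 1964.286ms=33/7b +178.571ms=3/7b
8) 2142.857ms=36/7b +178.571ms=3/7b
9) 2321.429ms=39/7b +178.571ms=3/7b
10) 2500.0ms=6b +312.5ms=3/4b
11) 2812.5ms=27/4b +937.5ms=9/4b
12) 3750.0ms=9b +250.0ms=3/5b
13) 4000.0ms=48/5b +250.0ms=3/5b
14) 4250.0ms=51/5b +500.0ms=6/5b
15) 4750.0ms=57/5b +250.0ms=3/5b
Σ=12b of 12 (144bpm 3/4) — PASS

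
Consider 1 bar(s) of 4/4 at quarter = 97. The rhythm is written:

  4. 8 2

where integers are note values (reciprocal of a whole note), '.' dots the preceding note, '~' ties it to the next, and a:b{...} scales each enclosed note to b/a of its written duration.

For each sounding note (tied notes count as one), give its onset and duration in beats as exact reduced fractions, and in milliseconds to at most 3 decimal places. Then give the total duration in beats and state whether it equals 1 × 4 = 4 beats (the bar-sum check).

1) 0.0ms=0b +927.835ms=3/2b
2) 927.835ms=3/2b +309.278ms=1/2b
3) 1237.113ms=2b +1237.113ms=2b
Σ=4b of 4 (97bpm 4/4) — PASS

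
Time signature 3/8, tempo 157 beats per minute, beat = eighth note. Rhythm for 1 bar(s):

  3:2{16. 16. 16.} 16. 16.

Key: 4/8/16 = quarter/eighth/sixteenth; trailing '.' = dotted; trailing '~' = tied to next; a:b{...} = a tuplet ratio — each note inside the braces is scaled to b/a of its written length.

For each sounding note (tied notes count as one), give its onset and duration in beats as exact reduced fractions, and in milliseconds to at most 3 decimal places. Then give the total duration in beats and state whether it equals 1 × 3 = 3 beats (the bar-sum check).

1) 0.0ms=0b +191.083ms=1/2b
2) 191.083ms=1/2b +191.083ms=1/2b
3) 382.166ms=1b +191.083ms=1/2b
4) 573.248ms=3/2b +286.624ms=3/4b
5) 859.873ms=9/4b +286.624ms=3/4b
Σ=3b of 3 (157bpm 3/8) — PASS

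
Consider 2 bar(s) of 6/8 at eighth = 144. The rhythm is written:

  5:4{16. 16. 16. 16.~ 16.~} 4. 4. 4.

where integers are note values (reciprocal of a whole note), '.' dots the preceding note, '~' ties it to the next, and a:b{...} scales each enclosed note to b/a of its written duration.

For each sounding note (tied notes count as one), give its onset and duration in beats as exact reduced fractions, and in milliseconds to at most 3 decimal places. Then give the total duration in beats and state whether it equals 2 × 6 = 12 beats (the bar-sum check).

1) 0.0ms=0b +250.0ms=3/5b
2) 250.0ms=3/5b +250.0ms=3/5b
3) 500.0ms=6/5b +250.0ms=3/5b
4) 750.0ms=9/5b +1750.0ms=21/5b
5) 2500.0ms=6b +1250.0ms=3b
6) 3750.0ms=9b +1250.0ms=3b
Σ=12b of 12 (144bpm 6/8) — PASS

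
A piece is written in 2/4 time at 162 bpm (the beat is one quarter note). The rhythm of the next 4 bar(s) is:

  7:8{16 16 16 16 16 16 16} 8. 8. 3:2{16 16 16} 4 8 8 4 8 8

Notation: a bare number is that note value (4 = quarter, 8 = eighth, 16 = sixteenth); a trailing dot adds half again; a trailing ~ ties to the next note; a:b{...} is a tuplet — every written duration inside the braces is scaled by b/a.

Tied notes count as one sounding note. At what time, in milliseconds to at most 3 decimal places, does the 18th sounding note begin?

1. 0.0ms @ 0 + 105.82ms (2/7)
2. 105.82ms @ 2/7 + 105.82ms (2/7)
3. 211.64ms @ 4/7 + 105.82ms (2/7)
4. 317.46ms @ 6/7 + 105.82ms (2/7)
5. 423.28ms @ 8/7 + 105.82ms (2/7)
6. 529.101ms @ 10/7 + 105.82ms (2/7)
7. 634.921ms @ 12/7 + 105.82ms (2/7)
8. 740.741ms @ 2 + 277.778ms (3/4)
9. 1018.519ms @ 11/4 + 277.778ms (3/4)
10. 1296.296ms @ 7/2 + 61.728ms (1/6)
11. 1358.025ms @ 11/3 + 61.728ms (1/6)
12. 1419.753ms @ 23/6 + 61.728ms (1/6)
13. 1481.481ms @ 4 + 370.37ms (1)
14. 1851.852ms @ 5 + 185.185ms (1/2)
15. 2037.037ms @ 11/2 + 185.185ms (1/2)
16. 2222.222ms @ 6 + 370.37ms (1)
17. 2592.593ms @ 7 + 185.185ms (1/2)
18. 2777.778ms @ 15/2 + 185.185ms (1/2)

note 18 onset = 15/2b = 2777.778ms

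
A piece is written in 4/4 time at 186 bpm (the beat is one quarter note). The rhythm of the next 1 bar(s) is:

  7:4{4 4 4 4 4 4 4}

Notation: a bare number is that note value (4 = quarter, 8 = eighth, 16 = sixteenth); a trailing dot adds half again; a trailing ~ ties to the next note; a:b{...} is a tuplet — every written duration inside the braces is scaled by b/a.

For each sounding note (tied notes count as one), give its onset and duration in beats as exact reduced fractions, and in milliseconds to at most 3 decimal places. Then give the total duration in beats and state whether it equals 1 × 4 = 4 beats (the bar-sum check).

1) 0.0ms=0b +184.332ms=4/7b
2) 184.332ms=4/7b +184.332ms=4/7b
3) 368.664ms=8/7b +184.332ms=4/7b
4) 552.995ms=12/7b +184.332ms=4/7b
5) 737.327ms=16/7b +184.332ms=4/7b
6) 921.659ms=20/7b +184.332ms=4/7b
7) 1105.991ms=24/7b +184.332ms=4/7b
Σ=4b of 4 (186bpm 4/4) — PASS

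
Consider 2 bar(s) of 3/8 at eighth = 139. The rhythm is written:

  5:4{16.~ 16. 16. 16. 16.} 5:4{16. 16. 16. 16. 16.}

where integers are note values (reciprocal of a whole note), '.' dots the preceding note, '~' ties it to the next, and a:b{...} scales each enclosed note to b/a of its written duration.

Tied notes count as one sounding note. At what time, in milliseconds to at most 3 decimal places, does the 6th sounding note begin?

note 6 onset = 18/5b = 1553.957ms

1. 0.0ms @ 0 + 517.986ms (6/5)
2. 517.986ms @ 6/5 + 258.993ms (3/5)
3. 776.978ms @ 9/5 + 258.993ms (3/5)
4. 1035.971ms @ 12/5 + 258.993ms (3/5)
5. 1294.964ms @ 3 + 258.993ms (3/5)
6. 1553.957ms @ 18/5 + 258.993ms (3/5)
7. 1812.95ms @ 21/5 + 258.993ms (3/5)
8. 2071.942ms @ 24/5 + 258.993ms (3/5)
9. 2330.935ms @ 27/5 + 258.993ms (3/5)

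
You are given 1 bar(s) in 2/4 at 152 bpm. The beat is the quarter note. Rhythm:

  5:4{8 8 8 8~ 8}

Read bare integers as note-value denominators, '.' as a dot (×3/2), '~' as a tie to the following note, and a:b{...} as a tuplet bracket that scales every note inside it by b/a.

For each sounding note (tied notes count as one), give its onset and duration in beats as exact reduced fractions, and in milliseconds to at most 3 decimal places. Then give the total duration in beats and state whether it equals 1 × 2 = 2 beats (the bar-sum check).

1) 0.0ms=0b +157.895ms=2/5b
2) 157.895ms=2/5b +157.895ms=2/5b
3) 315.789ms=4/5b +157.895ms=2/5b
4) 473.684ms=6/5b +315.789ms=4/5b
Σ=2b of 2 (152bpm 2/4) — PASS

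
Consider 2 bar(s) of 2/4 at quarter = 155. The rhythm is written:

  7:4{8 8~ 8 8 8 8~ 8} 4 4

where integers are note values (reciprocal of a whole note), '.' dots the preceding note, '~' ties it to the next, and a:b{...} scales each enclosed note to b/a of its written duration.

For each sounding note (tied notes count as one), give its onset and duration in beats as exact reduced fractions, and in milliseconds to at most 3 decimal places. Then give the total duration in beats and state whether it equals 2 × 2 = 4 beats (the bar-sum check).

1) 0.0ms=0b +110.599ms=2/7b
2) 110.599ms=2/7b +221.198ms=4/7b
3) 331.797ms=6/7b +110.599ms=2/7b
4) 442.396ms=8/7b +110.599ms=2/7b
5) 552.995ms=10/7b +221.198ms=4/7b
6) 774.194ms=2b +387.097ms=1b
7) 1161.29ms=3b +387.097ms=1b
Σ=4b of 4 (155bpm 2/4) — PASS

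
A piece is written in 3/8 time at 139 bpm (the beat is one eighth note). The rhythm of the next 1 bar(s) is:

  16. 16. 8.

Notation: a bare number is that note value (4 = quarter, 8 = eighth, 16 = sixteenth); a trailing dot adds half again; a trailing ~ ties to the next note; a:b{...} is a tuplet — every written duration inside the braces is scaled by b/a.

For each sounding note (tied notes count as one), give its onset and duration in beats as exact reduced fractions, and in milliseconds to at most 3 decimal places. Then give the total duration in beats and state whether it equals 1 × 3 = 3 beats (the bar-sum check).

1) 0.0ms=0b +323.741ms=3/4b
2) 323.741ms=3/4b +323.741ms=3/4b
3) 647.482ms=3/2b +647.482ms=3/2b
Σ=3b of 3 (139bpm 3/8) — PASS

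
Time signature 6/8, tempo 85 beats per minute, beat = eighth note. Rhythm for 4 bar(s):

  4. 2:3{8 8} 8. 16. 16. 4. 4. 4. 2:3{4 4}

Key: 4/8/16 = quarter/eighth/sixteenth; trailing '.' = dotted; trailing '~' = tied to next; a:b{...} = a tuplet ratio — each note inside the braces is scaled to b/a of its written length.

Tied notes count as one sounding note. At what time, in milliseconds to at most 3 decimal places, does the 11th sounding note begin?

1. 0.0ms @ 0 + 2117.647ms (3)
2. 2117.647ms @ 3 + 1058.824ms (3/2)
3. 3176.471ms @ 9/2 + 1058.824ms (3/2)
4. 4235.294ms @ 6 + 1058.824ms (3/2)
5. 5294.118ms @ 15/2 + 529.412ms (3/4)
6. 5823.529ms @ 33/4 + 529.412ms (3/4)
7. 6352.941ms @ 9 + 2117.647ms (3)
8. 8470.588ms @ 12 + 2117.647ms (3)
9. 10588.235ms @ 15 + 2117.647ms (3)
10. 12705.882ms @ 18 + 2117.647ms (3)
11. 14823.529ms @ 21 + 2117.647ms (3)

note 11 onset = 21b = 14823.529ms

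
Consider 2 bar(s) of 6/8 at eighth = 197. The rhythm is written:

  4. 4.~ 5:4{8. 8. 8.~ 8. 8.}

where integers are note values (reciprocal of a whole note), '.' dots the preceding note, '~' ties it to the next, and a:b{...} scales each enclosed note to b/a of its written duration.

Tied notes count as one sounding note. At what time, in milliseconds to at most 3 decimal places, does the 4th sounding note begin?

note 4 onset = 42/5b = 2558.376ms

1. 0.0ms @ 0 + 913.706ms (3)
2. 913.706ms @ 3 + 1279.188ms (21/5)
3. 2192.893ms @ 36/5 + 365.482ms (6/5)
4. 2558.376ms @ 42/5 + 730.964ms (12/5)
5. 3289.34ms @ 54/5 + 365.482ms (6/5)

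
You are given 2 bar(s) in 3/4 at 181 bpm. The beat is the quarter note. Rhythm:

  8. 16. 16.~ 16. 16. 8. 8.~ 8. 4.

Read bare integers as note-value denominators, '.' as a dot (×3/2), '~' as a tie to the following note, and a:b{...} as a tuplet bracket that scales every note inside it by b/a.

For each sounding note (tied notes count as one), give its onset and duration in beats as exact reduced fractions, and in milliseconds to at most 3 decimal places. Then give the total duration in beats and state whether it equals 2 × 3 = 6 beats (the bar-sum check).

1) 0.0ms=0b +248.619ms=3/4b
2) 248.619ms=3/4b +124.309ms=3/8b
3) 372.928ms=9/8b +248.619ms=3/4b
4) 621.547ms=15/8b +124.309ms=3/8b
5) 745.856ms=9/4b +248.619ms=3/4b
6) 994.475ms=3b +497.238ms=3/2b
7) 1491.713ms=9/2b +497.238ms=3/2b
Σ=6b of 6 (181bpm 3/4) — PASS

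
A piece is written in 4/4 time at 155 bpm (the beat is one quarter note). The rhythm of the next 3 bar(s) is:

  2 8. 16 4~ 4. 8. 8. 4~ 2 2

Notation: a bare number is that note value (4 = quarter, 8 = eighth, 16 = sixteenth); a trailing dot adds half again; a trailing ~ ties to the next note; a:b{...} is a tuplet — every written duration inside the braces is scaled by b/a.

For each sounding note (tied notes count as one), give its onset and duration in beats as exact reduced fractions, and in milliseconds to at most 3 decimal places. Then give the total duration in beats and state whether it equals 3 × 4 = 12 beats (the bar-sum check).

1) 0.0ms=0b +774.194ms=2b
2) 774.194ms=2b +290.323ms=3/4b
3) 1064.516ms=11/4b +96.774ms=1/4b
4) 1161.29ms=3b +967.742ms=5/2b
5) 2129.032ms=11/2b +290.323ms=3/4b
6) 2419.355ms=25/4b +290.323ms=3/4b
7) 2709.677ms=7b +1161.29ms=3b
8) 3870.968ms=10b +774.194ms=2b
Σ=12b of 12 (155bpm 4/4) — PASS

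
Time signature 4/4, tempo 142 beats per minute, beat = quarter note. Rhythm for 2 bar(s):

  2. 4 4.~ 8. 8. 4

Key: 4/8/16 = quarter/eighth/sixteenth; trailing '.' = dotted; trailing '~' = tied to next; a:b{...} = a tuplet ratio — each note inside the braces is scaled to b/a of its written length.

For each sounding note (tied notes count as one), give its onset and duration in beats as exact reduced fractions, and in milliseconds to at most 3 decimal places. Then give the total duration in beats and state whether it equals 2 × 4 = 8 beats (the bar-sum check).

1) 0.0ms=0b +1267.606ms=3b
2) 1267.606ms=3b +422.535ms=1b
3) 1690.141ms=4b +950.704ms=9/4b
4) 2640.845ms=25/4b +316.901ms=3/4b
5) 2957.746ms=7b +422.535ms=1b
Σ=8b of 8 (142bpm 4/4) — PASS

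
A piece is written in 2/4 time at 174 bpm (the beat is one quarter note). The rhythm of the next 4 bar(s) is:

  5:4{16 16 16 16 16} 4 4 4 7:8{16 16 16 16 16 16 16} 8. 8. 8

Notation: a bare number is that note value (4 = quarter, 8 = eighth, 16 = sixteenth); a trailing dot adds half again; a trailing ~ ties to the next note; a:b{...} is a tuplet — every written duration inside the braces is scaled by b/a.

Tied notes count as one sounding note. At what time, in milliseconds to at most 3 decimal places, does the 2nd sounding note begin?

note 2 onset = 1/5b = 68.966ms

1. 0.0ms @ 0 + 68.966ms (1/5)
2. 68.966ms @ 1/5 + 68.966ms (1/5)
3. 137.931ms @ 2/5 + 68.966ms (1/5)
4. 206.897ms @ 3/5 + 68.966ms (1/5)
5. 275.862ms @ 4/5 + 68.966ms (1/5)
6. 344.828ms @ 1 + 344.828ms (1)
7. 689.655ms @ 2 + 344.828ms (1)
8. 1034.483ms @ 3 + 344.828ms (1)
9. 1379.31ms @ 4 + 98.522ms (2/7)
10. 1477.833ms @ 30/7 + 98.522ms (2/7)
11. 1576.355ms @ 32/7 + 98.522ms (2/7)
12. 1674.877ms @ 34/7 + 98.522ms (2/7)
13. 1773.399ms @ 36/7 + 98.522ms (2/7)
14. 1871.921ms @ 38/7 + 98.522ms (2/7)
15. 1970.443ms @ 40/7 + 98.522ms (2/7)
16. 2068.966ms @ 6 + 258.621ms (3/4)
17. 2327.586ms @ 27/4 + 258.621ms (3/4)
18. 2586.207ms @ 15/2 + 172.414ms (1/2)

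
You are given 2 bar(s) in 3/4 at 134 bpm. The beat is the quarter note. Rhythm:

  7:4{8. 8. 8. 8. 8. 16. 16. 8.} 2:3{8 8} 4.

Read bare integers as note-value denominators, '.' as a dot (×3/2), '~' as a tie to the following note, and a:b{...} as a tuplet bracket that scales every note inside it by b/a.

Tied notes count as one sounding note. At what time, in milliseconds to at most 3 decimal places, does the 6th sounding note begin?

1. 0.0ms @ 0 + 191.898ms (3/7)
2. 191.898ms @ 3/7 + 191.898ms (3/7)
3. 383.795ms @ 6/7 + 191.898ms (3/7)
4. 575.693ms @ 9/7 + 191.898ms (3/7)
5. 767.591ms @ 12/7 + 191.898ms (3/7)
6. 959.488ms @ 15/7 + 95.949ms (3/14)
7. 1055.437ms @ 33/14 + 95.949ms (3/14)
8. 1151.386ms @ 18/7 + 191.898ms (3/7)
9. 1343.284ms @ 3 + 335.821ms (3/4)
10. 1679.104ms @ 15/4 + 335.821ms (3/4)
11. 2014.925ms @ 9/2 + 671.642ms (3/2)

note 6 onset = 15/7b = 959.488ms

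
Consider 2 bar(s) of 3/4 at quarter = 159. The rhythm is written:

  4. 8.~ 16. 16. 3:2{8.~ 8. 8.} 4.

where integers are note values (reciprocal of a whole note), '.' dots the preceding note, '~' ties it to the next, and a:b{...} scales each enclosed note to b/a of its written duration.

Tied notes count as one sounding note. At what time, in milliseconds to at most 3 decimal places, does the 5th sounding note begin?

note 5 onset = 4b = 1509.434ms

1. 0.0ms @ 0 + 566.038ms (3/2)
2. 566.038ms @ 3/2 + 424.528ms (9/8)
3. 990.566ms @ 21/8 + 141.509ms (3/8)
4. 1132.075ms @ 3 + 377.358ms (1)
5. 1509.434ms @ 4 + 188.679ms (1/2)
6. 1698.113ms @ 9/2 + 566.038ms (3/2)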